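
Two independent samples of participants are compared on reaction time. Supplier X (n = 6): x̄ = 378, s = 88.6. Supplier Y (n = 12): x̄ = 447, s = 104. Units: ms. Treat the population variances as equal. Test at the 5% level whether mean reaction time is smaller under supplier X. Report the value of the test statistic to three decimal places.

-1.388

Let group 1 = supplier X, group 2 = supplier Y. H0: μ_1 = μ_2; H1: μ_1 < μ_2 (two-sample pooled-variance t-test, left-tailed).
s_p² = [(6−1)·88.6² + (12−1)·104²]/(6+12−2) = 9889.11
t = (378 − 447)/√[9889.11·(1/6 + 1/12)] = -1.388
df = n₁ + n₂ − 2 = 16
p-value = P(T ≤ -1.388) ≈ 0.092
Since p ≈ 0.092 > α = 0.05, fail to reject H0; the evidence is not statistically significant.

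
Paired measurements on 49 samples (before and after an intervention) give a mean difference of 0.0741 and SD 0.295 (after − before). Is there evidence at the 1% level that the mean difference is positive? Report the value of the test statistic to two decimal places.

1.76

H0: μ_d = 0; H1: μ_d > 0 (paired t-test on the differences, right-tailed).
t = d̄/(s_d/√n) = 0.0741/(0.295/√49) = 1.76
df = n − 1 = 48
p-value = P(T ≥ 1.76) ≈ 0.043
Since p ≈ 0.043 > α = 0.01, fail to reject H0; the data do not provide sufficient evidence against H0.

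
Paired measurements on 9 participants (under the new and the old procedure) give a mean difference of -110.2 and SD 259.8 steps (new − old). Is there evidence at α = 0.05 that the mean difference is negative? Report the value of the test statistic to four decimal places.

-1.2725

H0: μ_d = 0; H1: μ_d < 0 (paired t-test on the differences, left-tailed).
t = d̄/(s_d/√n) = -110.2/(259.8/√9) = -1.2725
df = n − 1 = 8
p-value = P(T ≤ -1.2725) ≈ 0.1195
Since p ≈ 0.1195 > α = 0.05, fail to reject H0; the data do not provide sufficient evidence against H0.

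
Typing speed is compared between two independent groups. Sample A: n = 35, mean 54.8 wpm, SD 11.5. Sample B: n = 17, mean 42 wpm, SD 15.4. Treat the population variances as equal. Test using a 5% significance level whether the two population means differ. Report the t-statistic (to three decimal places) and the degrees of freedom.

t = 3.362, df = 50

Let group 1 = sample A, group 2 = sample B. H0: μ_1 = μ_2; H1: μ_1 ≠ μ_2 (two-sample pooled-variance t-test, two-sided).
s_p² = [(35−1)·11.5² + (17−1)·15.4²]/(35+17−2) = 165.821
t = (54.8 − 42)/√[165.821·(1/35 + 1/17)] = 3.362
df = n₁ + n₂ − 2 = 50
Two-sided p-value ≈ 0.0015
Since p ≈ 0.0015 < α = 0.05, reject H0; the evidence is statistically significant.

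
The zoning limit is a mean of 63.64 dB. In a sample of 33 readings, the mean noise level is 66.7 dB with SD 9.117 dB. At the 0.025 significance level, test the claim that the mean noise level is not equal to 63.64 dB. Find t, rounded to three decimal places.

1.928

H0: μ = 63.64; H1: μ ≠ 63.64 (one-sample t-test, two-sided).
t = (x̄ − μ₀)/(s/√n) = (66.7 − 63.64)/(9.117/√33) = 1.928
df = n − 1 = 32
Two-sided p-value ≈ 0.063
Since p ≈ 0.063 > α = 0.025, fail to reject H0; the data do not provide sufficient evidence against H0.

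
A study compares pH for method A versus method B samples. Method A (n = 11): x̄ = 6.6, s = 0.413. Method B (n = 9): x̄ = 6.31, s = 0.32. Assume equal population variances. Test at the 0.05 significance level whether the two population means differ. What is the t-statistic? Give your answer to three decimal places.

1.723

Let group 1 = method A, group 2 = method B. H0: μ_1 = μ_2; H1: μ_1 ≠ μ_2 (two-sample pooled-variance t-test, two-sided).
s_p² = [(11−1)·0.413² + (9−1)·0.32²]/(11+9−2) = 0.140272
t = (6.6 − 6.31)/√[0.140272·(1/11 + 1/9)] = 1.723
df = n₁ + n₂ − 2 = 18
Two-sided p-value ≈ 0.1021
Since p ≈ 0.1021 > α = 0.05, fail to reject H0; the evidence is not statistically significant.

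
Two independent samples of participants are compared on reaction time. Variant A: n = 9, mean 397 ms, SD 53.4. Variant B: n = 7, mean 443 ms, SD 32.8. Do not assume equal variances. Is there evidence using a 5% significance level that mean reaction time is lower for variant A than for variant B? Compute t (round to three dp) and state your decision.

Let group 1 = variant A, group 2 = variant B. H0: μ_1 = μ_2; H1: μ_1 < μ_2 (Welch's two-sample t-test, left-tailed).
t = (x̄_1 − x̄_2)/√(s_1²/n_1 + s_2²/n_2) = (397 − 443)/√(53.4²/9 + 32.8²/7) = -2.121
Welch–Satterthwaite df ≈ 13.43
p-value = P(T ≤ -2.121) ≈ 0.027
Since p ≈ 0.027 < α = 0.05, reject H0; the evidence is statistically significant.

t = -2.121; reject H0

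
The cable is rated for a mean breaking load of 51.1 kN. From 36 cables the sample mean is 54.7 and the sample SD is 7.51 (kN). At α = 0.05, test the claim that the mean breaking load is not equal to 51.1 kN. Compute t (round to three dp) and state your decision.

t = 2.876; reject H0

H0: μ = 51.1; H1: μ ≠ 51.1 (one-sample t-test, two-sided).
t = (x̄ − μ₀)/(s/√n) = (54.7 − 51.1)/(7.51/√36) = 2.876
df = n − 1 = 35
Two-sided p-value ≈ 0.0068
Since p ≈ 0.0068 < α = 0.05, reject H0; the evidence is statistically significant.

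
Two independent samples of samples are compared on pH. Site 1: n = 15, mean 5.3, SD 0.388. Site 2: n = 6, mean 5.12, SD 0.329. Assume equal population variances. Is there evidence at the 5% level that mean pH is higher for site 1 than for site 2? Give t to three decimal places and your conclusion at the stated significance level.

t = 0.998; fail to reject H0

Let group 1 = site 1, group 2 = site 2. H0: μ_1 = μ_2; H1: μ_1 > μ_2 (two-sample pooled-variance t-test, right-tailed).
s_p² = [(15−1)·0.388² + (6−1)·0.329²]/(15+6−2) = 0.139412
t = (5.3 − 5.12)/√[0.139412·(1/15 + 1/6)] = 0.998
df = n₁ + n₂ − 2 = 19
p-value = P(T ≥ 0.998) ≈ 0.1654
Since p ≈ 0.1654 > α = 0.05, fail to reject H0; the evidence is not statistically significant.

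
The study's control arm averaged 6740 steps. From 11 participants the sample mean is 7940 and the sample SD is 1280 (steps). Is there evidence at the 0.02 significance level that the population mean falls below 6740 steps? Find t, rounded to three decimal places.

3.109

H0: μ = 6740; H1: μ < 6740 (one-sample t-test, left-tailed).
t = (x̄ − μ₀)/(s/√n) = (7940 − 6740)/(1280/√11) = 3.109
df = n − 1 = 10
p-value = P(T ≤ 3.109) ≈ 0.9945
Since p ≈ 0.9945 > α = 0.02, fail to reject H0; the data do not provide sufficient evidence against H0.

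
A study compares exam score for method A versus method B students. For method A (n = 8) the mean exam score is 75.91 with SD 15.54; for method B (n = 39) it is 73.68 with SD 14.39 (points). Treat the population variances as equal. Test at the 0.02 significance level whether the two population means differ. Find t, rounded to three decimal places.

0.394

Let group 1 = method A, group 2 = method B. H0: μ_1 = μ_2; H1: μ_1 ≠ μ_2 (two-sample pooled-variance t-test, two-sided).
s_p² = [(8−1)·15.54² + (39−1)·14.39²]/(8+39−2) = 212.426
t = (75.91 − 73.68)/√[212.426·(1/8 + 1/39)] = 0.394
df = n₁ + n₂ − 2 = 45
Two-sided p-value ≈ 0.6953
Since p ≈ 0.6953 > α = 0.02, fail to reject H0; the data do not provide sufficient evidence against H0.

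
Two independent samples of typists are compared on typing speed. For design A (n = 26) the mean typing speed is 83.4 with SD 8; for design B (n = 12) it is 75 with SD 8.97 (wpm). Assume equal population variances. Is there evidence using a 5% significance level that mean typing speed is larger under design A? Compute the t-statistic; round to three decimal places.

2.897

Let group 1 = design A, group 2 = design B. H0: μ_1 = μ_2; H1: μ_1 > μ_2 (two-sample pooled-variance t-test, right-tailed).
s_p² = [(26−1)·8² + (12−1)·8.97²]/(26+12−2) = 69.0297
t = (83.4 − 75)/√[69.0297·(1/26 + 1/12)] = 2.897
df = n₁ + n₂ − 2 = 36
p-value = P(T ≥ 2.897) ≈ 0.003
Since p ≈ 0.003 < α = 0.05, reject H0; the data support H1.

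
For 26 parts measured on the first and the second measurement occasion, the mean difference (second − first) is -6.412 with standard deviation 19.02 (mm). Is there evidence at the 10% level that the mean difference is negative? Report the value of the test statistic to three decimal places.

H0: μ_d = 0; H1: μ_d < 0 (paired t-test on the differences, left-tailed).
t = d̄/(s_d/√n) = -6.412/(19.02/√26) = -1.719
df = n − 1 = 25
p-value = P(T ≤ -1.719) ≈ 0.049
Since p ≈ 0.049 < α = 0.1, reject H0; the data support H1.

-1.719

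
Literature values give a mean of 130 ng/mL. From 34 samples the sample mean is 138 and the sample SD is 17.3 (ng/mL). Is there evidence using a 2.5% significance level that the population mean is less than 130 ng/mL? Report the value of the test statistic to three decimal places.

H0: μ = 130; H1: μ < 130 (one-sample t-test, left-tailed).
t = (x̄ − μ₀)/(s/√n) = (138 − 130)/(17.3/√34) = 2.696
df = n − 1 = 33
p-value = P(T ≤ 2.696) ≈ 0.9945
Since p ≈ 0.9945 > α = 0.025, fail to reject H0; the evidence is not statistically significant.

2.696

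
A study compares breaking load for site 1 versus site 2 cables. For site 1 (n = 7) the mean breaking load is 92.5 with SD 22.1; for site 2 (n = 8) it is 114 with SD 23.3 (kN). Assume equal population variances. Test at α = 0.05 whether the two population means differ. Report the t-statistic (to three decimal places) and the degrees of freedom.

Let group 1 = site 1, group 2 = site 2. H0: μ_1 = μ_2; H1: μ_1 ≠ μ_2 (two-sample pooled-variance t-test, two-sided).
s_p² = [(7−1)·22.1² + (8−1)·23.3²]/(7+8−2) = 517.745
t = (92.5 − 114)/√[517.745·(1/7 + 1/8)] = -1.826
df = n₁ + n₂ − 2 = 13
Two-sided p-value ≈ 0.091
Since p ≈ 0.091 > α = 0.05, fail to reject H0; the data do not provide sufficient evidence against H0.

t = -1.826, df = 13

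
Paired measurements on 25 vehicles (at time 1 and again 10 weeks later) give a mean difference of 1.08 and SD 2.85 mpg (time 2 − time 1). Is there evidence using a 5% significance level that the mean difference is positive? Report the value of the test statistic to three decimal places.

1.895

H0: μ_d = 0; H1: μ_d > 0 (paired t-test on the differences, right-tailed).
t = d̄/(s_d/√n) = 1.08/(2.85/√25) = 1.895
df = n − 1 = 24
p-value = P(T ≥ 1.895) ≈ 0.035
Since p ≈ 0.035 < α = 0.05, reject H0; the data support H1.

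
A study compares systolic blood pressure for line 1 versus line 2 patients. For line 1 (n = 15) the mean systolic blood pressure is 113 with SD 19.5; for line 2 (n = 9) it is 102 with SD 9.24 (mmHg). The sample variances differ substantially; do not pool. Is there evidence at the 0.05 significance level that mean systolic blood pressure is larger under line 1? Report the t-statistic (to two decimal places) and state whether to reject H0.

t = 1.86; reject H0

Let group 1 = line 1, group 2 = line 2. H0: μ_1 = μ_2; H1: μ_1 > μ_2 (Welch's two-sample t-test, right-tailed).
t = (x̄_1 − x̄_2)/√(s_1²/n_1 + s_2²/n_2) = (113 − 102)/√(19.5²/15 + 9.24²/9) = 1.86
Welch–Satterthwaite df ≈ 21.23
p-value = P(T ≥ 1.86) ≈ 0.038
Since p ≈ 0.038 < α = 0.05, reject H0; the evidence is statistically significant.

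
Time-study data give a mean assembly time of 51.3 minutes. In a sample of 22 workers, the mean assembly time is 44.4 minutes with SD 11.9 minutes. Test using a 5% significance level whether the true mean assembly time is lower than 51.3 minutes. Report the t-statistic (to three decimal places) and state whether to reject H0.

H0: μ = 51.3; H1: μ < 51.3 (one-sample t-test, left-tailed).
t = (x̄ − μ₀)/(s/√n) = (44.4 − 51.3)/(11.9/√22) = -2.720
df = n − 1 = 21
p-value = P(T ≤ -2.720) ≈ 0.006
Since p ≈ 0.006 < α = 0.05, reject H0; the data support H1.

t = -2.720; reject H0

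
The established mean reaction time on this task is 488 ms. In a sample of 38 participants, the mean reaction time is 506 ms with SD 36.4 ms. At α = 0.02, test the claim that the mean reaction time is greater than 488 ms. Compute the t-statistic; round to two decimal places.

3.05

H0: μ = 488; H1: μ > 488 (one-sample t-test, right-tailed).
t = (x̄ − μ₀)/(s/√n) = (506 − 488)/(36.4/√38) = 3.05
df = n − 1 = 37
p-value = P(T ≥ 3.05) ≈ 0.0021
Since p ≈ 0.0021 < α = 0.02, reject H0; the evidence is statistically significant.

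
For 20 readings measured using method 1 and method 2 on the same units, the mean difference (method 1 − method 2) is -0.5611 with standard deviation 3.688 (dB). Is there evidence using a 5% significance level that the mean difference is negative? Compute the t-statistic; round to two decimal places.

H0: μ_d = 0; H1: μ_d < 0 (paired t-test on the differences, left-tailed).
t = d̄/(s_d/√n) = -0.5611/(3.688/√20) = -0.68
df = n − 1 = 19
p-value = P(T ≤ -0.68) ≈ 0.252
Since p ≈ 0.252 > α = 0.05, fail to reject H0; the data do not provide sufficient evidence against H0.

-0.68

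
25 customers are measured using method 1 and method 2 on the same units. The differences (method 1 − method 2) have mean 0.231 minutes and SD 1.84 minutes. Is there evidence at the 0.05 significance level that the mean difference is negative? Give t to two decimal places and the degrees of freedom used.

H0: μ_d = 0; H1: μ_d < 0 (paired t-test on the differences, left-tailed).
t = d̄/(s_d/√n) = 0.231/(1.84/√25) = 0.63
df = n − 1 = 24
p-value = P(T ≤ 0.63) ≈ 0.7319
Since p ≈ 0.7319 > α = 0.05, fail to reject H0; the evidence is not statistically significant.

t = 0.63, df = 24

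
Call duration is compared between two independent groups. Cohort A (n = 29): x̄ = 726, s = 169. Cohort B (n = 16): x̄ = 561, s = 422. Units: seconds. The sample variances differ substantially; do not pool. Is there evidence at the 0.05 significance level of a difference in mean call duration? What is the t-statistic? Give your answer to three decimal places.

Let group 1 = cohort A, group 2 = cohort B. H0: μ_1 = μ_2; H1: μ_1 ≠ μ_2 (Welch's two-sample t-test, two-sided).
t = (x̄_1 − x̄_2)/√(s_1²/n_1 + s_2²/n_2) = (726 − 561)/√(169²/29 + 422²/16) = 1.499
Welch–Satterthwaite df ≈ 17.70
Two-sided p-value ≈ 0.151
Since p ≈ 0.151 > α = 0.05, fail to reject H0; the data do not provide sufficient evidence against H0.

1.499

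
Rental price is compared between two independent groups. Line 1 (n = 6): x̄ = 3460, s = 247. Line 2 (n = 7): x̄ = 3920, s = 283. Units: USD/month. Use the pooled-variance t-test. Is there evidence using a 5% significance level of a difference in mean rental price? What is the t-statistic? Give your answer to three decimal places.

-3.094

Let group 1 = line 1, group 2 = line 2. H0: μ_1 = μ_2; H1: μ_1 ≠ μ_2 (two-sample pooled-variance t-test, two-sided).
s_p² = [(6−1)·247² + (7−1)·283²]/(6+7−2) = 71416.3
t = (3460 − 3920)/√[71416.3·(1/6 + 1/7)] = -3.094
df = n₁ + n₂ − 2 = 11
Two-sided p-value ≈ 0.010
Since p ≈ 0.010 < α = 0.05, reject H0; the evidence is statistically significant.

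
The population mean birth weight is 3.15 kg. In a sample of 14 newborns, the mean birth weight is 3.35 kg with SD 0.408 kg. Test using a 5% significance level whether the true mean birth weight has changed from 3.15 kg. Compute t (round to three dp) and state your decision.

t = 1.834; fail to reject H0

H0: μ = 3.15; H1: μ ≠ 3.15 (one-sample t-test, two-sided).
t = (x̄ − μ₀)/(s/√n) = (3.35 − 3.15)/(0.408/√14) = 1.834
df = n − 1 = 13
Two-sided p-value ≈ 0.0896
Since p ≈ 0.0896 > α = 0.05, fail to reject H0; the evidence is not statistically significant.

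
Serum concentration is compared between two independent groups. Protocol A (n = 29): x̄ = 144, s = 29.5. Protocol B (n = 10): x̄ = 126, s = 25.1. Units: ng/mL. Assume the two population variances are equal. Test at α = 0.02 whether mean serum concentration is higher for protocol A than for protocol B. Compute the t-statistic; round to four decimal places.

1.7227

Let group 1 = protocol A, group 2 = protocol B. H0: μ_1 = μ_2; H1: μ_1 > μ_2 (two-sample pooled-variance t-test, right-tailed).
s_p² = [(29−1)·29.5² + (10−1)·25.1²]/(29+10−2) = 811.813
t = (144 − 126)/√[811.813·(1/29 + 1/10)] = 1.7227
df = n₁ + n₂ − 2 = 37
p-value = P(T ≥ 1.7227) ≈ 0.047
Since p ≈ 0.047 > α = 0.02, fail to reject H0; the evidence is not statistically significant.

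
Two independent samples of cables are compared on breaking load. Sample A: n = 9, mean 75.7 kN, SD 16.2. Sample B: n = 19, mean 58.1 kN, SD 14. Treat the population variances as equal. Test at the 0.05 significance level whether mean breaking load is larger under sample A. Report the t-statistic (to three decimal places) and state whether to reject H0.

Let group 1 = sample A, group 2 = sample B. H0: μ_1 = μ_2; H1: μ_1 > μ_2 (two-sample pooled-variance t-test, right-tailed).
s_p² = [(9−1)·16.2² + (19−1)·14²]/(9+19−2) = 216.443
t = (75.7 − 58.1)/√[216.443·(1/9 + 1/19)] = 2.956
df = n₁ + n₂ − 2 = 26
p-value = P(T ≥ 2.956) ≈ 0.003
Since p ≈ 0.003 < α = 0.05, reject H0; the data support H1.

t = 2.956; reject H0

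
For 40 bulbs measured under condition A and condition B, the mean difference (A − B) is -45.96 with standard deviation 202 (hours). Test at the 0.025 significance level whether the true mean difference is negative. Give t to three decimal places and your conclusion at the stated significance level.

t = -1.439; fail to reject H0

H0: μ_d = 0; H1: μ_d < 0 (paired t-test on the differences, left-tailed).
t = d̄/(s_d/√n) = -45.96/(202/√40) = -1.439
df = n − 1 = 39
p-value = P(T ≤ -1.439) ≈ 0.0791
Since p ≈ 0.0791 > α = 0.025, fail to reject H0; the evidence is not statistically significant.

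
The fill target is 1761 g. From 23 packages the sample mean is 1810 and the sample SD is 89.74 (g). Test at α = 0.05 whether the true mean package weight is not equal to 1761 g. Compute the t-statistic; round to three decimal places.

H0: μ = 1761; H1: μ ≠ 1761 (one-sample t-test, two-sided).
t = (x̄ − μ₀)/(s/√n) = (1810 − 1761)/(89.74/√23) = 2.619
df = n − 1 = 22
Two-sided p-value ≈ 0.0157
Since p ≈ 0.0157 < α = 0.05, reject H0; the data support H1.

2.619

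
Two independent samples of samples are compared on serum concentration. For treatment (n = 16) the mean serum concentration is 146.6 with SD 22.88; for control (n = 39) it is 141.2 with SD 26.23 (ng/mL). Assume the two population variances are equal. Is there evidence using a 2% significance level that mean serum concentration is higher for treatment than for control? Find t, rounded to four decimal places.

0.7182

Let group 1 = treatment, group 2 = control. H0: μ_1 = μ_2; H1: μ_1 > μ_2 (two-sample pooled-variance t-test, right-tailed).
s_p² = [(16−1)·22.88² + (39−1)·26.23²]/(16+39−2) = 641.451
t = (146.6 − 141.2)/√[641.451·(1/16 + 1/39)] = 0.7182
df = n₁ + n₂ − 2 = 53
p-value = P(T ≥ 0.7182) ≈ 0.2379
Since p ≈ 0.2379 > α = 0.02, fail to reject H0; the evidence is not statistically significant.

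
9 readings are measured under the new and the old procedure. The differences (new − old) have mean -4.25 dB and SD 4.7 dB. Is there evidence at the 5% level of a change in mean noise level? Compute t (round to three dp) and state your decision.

t = -2.713; reject H0

H0: μ_d = 0; H1: μ_d ≠ 0 (paired t-test on the differences, two-sided).
t = d̄/(s_d/√n) = -4.25/(4.7/√9) = -2.713
df = n − 1 = 8
Two-sided p-value ≈ 0.027
Since p ≈ 0.027 < α = 0.05, reject H0; the evidence is statistically significant.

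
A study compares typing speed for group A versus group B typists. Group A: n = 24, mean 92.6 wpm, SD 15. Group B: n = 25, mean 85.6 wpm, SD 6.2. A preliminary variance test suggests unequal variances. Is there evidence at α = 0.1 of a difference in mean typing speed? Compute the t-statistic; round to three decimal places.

Let group 1 = group A, group 2 = group B. H0: μ_1 = μ_2; H1: μ_1 ≠ μ_2 (Welch's two-sample t-test, two-sided).
t = (x̄_1 − x̄_2)/√(s_1²/n_1 + s_2²/n_2) = (92.6 − 85.6)/√(15²/24 + 6.2²/25) = 2.119
Welch–Satterthwaite df ≈ 30.38
Two-sided p-value ≈ 0.0424
Since p ≈ 0.0424 < α = 0.1, reject H0; the evidence is statistically significant.

2.119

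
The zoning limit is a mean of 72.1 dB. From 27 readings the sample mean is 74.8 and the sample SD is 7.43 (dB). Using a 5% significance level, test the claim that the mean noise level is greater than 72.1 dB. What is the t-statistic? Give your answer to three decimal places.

1.888

H0: μ = 72.1; H1: μ > 72.1 (one-sample t-test, right-tailed).
t = (x̄ − μ₀)/(s/√n) = (74.8 − 72.1)/(7.43/√27) = 1.888
df = n − 1 = 26
p-value = P(T ≥ 1.888) ≈ 0.035
Since p ≈ 0.035 < α = 0.05, reject H0; the data support H1.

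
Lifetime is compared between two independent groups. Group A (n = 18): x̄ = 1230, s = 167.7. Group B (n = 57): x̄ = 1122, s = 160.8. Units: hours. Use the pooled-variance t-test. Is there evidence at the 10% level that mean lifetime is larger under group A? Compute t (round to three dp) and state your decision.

Let group 1 = group A, group 2 = group B. H0: μ_1 = μ_2; H1: μ_1 > μ_2 (two-sample pooled-variance t-test, right-tailed).
s_p² = [(18−1)·167.7² + (57−1)·160.8²]/(18+57−2) = 26384.5
t = (1230 − 1122)/√[26384.5·(1/18 + 1/57)] = 2.459
df = n₁ + n₂ − 2 = 73
p-value = P(T ≥ 2.459) ≈ 0.008
Since p ≈ 0.008 < α = 0.1, reject H0; the data support H1.

t = 2.459; reject H0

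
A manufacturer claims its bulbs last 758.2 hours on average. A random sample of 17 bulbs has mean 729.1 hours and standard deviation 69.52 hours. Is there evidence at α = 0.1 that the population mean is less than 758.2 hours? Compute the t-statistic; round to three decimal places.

H0: μ = 758.2; H1: μ < 758.2 (one-sample t-test, left-tailed).
t = (x̄ − μ₀)/(s/√n) = (729.1 − 758.2)/(69.52/√17) = -1.726
df = n − 1 = 16
p-value = P(T ≤ -1.726) ≈ 0.052
Since p ≈ 0.052 < α = 0.1, reject H0; the evidence is statistically significant.

-1.726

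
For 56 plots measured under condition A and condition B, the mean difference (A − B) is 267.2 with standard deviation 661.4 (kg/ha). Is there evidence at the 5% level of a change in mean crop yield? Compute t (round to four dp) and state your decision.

H0: μ_d = 0; H1: μ_d ≠ 0 (paired t-test on the differences, two-sided).
t = d̄/(s_d/√n) = 267.2/(661.4/√56) = 3.0232
df = n − 1 = 55
Two-sided p-value ≈ 0.004
Since p ≈ 0.004 < α = 0.05, reject H0; the data support H1.

t = 3.0232; reject H0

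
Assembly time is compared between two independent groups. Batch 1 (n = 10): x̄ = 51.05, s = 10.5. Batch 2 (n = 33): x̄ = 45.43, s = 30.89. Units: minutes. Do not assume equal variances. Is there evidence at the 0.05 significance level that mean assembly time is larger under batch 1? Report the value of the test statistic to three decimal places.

Let group 1 = batch 1, group 2 = batch 2. H0: μ_1 = μ_2; H1: μ_1 > μ_2 (Welch's two-sample t-test, right-tailed).
t = (x̄_1 − x̄_2)/√(s_1²/n_1 + s_2²/n_2) = (51.05 − 45.43)/√(10.5²/10 + 30.89²/33) = 0.889
Welch–Satterthwaite df ≈ 40.25
p-value = P(T ≥ 0.889) ≈ 0.1896
Since p ≈ 0.1896 > α = 0.05, fail to reject H0; the evidence is not statistically significant.

0.889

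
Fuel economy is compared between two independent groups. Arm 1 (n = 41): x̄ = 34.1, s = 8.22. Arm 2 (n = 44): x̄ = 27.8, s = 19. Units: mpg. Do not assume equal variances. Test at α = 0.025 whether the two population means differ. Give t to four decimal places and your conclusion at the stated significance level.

Let group 1 = arm 1, group 2 = arm 2. H0: μ_1 = μ_2; H1: μ_1 ≠ μ_2 (Welch's two-sample t-test, two-sided).
t = (x̄_1 − x̄_2)/√(s_1²/n_1 + s_2²/n_2) = (34.1 − 27.8)/√(8.22²/41 + 19²/44) = 2.0071
Welch–Satterthwaite df ≈ 59.43
Two-sided p-value ≈ 0.0493
Since p ≈ 0.0493 > α = 0.025, fail to reject H0; the data do not provide sufficient evidence against H0.

t = 2.0071; fail to reject H0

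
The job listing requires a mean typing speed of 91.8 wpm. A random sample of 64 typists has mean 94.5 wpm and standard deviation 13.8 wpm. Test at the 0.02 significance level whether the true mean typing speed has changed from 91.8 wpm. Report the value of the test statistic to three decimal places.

1.565

H0: μ = 91.8; H1: μ ≠ 91.8 (one-sample t-test, two-sided).
t = (x̄ − μ₀)/(s/√n) = (94.5 − 91.8)/(13.8/√64) = 1.565
df = n − 1 = 63
Two-sided p-value ≈ 0.123
Since p ≈ 0.123 > α = 0.02, fail to reject H0; the data do not provide sufficient evidence against H0.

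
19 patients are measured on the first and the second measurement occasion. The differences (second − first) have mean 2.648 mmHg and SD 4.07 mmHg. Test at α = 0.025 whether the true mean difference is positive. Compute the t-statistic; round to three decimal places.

2.836

H0: μ_d = 0; H1: μ_d > 0 (paired t-test on the differences, right-tailed).
t = d̄/(s_d/√n) = 2.648/(4.07/√19) = 2.836
df = n − 1 = 18
p-value = P(T ≥ 2.836) ≈ 0.0055
Since p ≈ 0.0055 < α = 0.025, reject H0; the evidence is statistically significant.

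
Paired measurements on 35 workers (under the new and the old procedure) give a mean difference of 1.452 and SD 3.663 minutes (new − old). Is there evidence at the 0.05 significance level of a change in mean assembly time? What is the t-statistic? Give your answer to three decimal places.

2.345

H0: μ_d = 0; H1: μ_d ≠ 0 (paired t-test on the differences, two-sided).
t = d̄/(s_d/√n) = 1.452/(3.663/√35) = 2.345
df = n − 1 = 34
Two-sided p-value ≈ 0.025
Since p ≈ 0.025 < α = 0.05, reject H0; the data support H1.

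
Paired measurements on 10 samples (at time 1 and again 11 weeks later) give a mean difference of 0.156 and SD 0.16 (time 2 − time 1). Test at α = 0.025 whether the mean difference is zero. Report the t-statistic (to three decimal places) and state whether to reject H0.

t = 3.083; reject H0

H0: μ_d = 0; H1: μ_d ≠ 0 (paired t-test on the differences, two-sided).
t = d̄/(s_d/√n) = 0.156/(0.16/√10) = 3.083
df = n − 1 = 9
Two-sided p-value ≈ 0.013
Since p ≈ 0.013 < α = 0.025, reject H0; the evidence is statistically significant.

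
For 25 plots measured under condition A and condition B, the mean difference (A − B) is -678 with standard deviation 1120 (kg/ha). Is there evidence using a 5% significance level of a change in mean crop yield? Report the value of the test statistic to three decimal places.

-3.027

H0: μ_d = 0; H1: μ_d ≠ 0 (paired t-test on the differences, two-sided).
t = d̄/(s_d/√n) = -678/(1120/√25) = -3.027
df = n − 1 = 24
Two-sided p-value ≈ 0.0058
Since p ≈ 0.0058 < α = 0.05, reject H0; the evidence is statistically significant.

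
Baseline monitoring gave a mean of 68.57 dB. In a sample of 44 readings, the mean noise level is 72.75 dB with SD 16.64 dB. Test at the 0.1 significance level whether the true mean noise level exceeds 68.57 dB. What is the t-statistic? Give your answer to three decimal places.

H0: μ = 68.57; H1: μ > 68.57 (one-sample t-test, right-tailed).
t = (x̄ − μ₀)/(s/√n) = (72.75 − 68.57)/(16.64/√44) = 1.666
df = n − 1 = 43
p-value = P(T ≥ 1.666) ≈ 0.0515
Since p ≈ 0.0515 < α = 0.1, reject H0; the evidence is statistically significant.

1.666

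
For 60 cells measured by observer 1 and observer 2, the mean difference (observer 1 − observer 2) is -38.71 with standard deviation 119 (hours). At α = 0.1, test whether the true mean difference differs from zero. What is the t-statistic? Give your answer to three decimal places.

H0: μ_d = 0; H1: μ_d ≠ 0 (paired t-test on the differences, two-sided).
t = d̄/(s_d/√n) = -38.71/(119/√60) = -2.520
df = n − 1 = 59
Two-sided p-value ≈ 0.0145
Since p ≈ 0.0145 < α = 0.1, reject H0; the evidence is statistically significant.

-2.520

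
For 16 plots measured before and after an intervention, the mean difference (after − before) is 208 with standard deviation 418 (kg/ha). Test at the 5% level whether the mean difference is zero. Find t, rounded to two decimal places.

1.99

H0: μ_d = 0; H1: μ_d ≠ 0 (paired t-test on the differences, two-sided).
t = d̄/(s_d/√n) = 208/(418/√16) = 1.99
df = n − 1 = 15
Two-sided p-value ≈ 0.065
Since p ≈ 0.065 > α = 0.05, fail to reject H0; the data do not provide sufficient evidence against H0.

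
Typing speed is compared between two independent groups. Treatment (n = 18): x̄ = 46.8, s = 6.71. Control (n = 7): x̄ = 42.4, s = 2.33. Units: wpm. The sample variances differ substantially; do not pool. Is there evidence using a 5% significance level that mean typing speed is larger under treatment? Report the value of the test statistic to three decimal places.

2.431

Let group 1 = treatment, group 2 = control. H0: μ_1 = μ_2; H1: μ_1 > μ_2 (Welch's two-sample t-test, right-tailed).
t = (x̄_1 − x̄_2)/√(s_1²/n_1 + s_2²/n_2) = (46.8 − 42.4)/√(6.71²/18 + 2.33²/7) = 2.431
Welch–Satterthwaite df ≈ 22.93
p-value = P(T ≥ 2.431) ≈ 0.012
Since p ≈ 0.012 < α = 0.05, reject H0; the data support H1.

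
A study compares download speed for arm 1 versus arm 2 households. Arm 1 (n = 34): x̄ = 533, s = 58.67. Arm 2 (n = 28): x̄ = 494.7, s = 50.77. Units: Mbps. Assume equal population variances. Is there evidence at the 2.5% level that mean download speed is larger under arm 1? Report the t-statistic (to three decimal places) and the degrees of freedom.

Let group 1 = arm 1, group 2 = arm 2. H0: μ_1 = μ_2; H1: μ_1 > μ_2 (two-sample pooled-variance t-test, right-tailed).
s_p² = [(34−1)·58.67² + (28−1)·50.77²]/(34+28−2) = 3053.11
t = (533 − 494.7)/√[3053.11·(1/34 + 1/28)] = 2.716
df = n₁ + n₂ − 2 = 60
p-value = P(T ≥ 2.716) ≈ 0.0043
Since p ≈ 0.0043 < α = 0.025, reject H0; the evidence is statistically significant.

t = 2.716, df = 60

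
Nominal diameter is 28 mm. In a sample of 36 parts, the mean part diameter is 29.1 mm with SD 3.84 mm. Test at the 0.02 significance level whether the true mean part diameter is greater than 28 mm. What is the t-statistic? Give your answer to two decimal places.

1.72

H0: μ = 28; H1: μ > 28 (one-sample t-test, right-tailed).
t = (x̄ − μ₀)/(s/√n) = (29.1 − 28)/(3.84/√36) = 1.72
df = n − 1 = 35
p-value = P(T ≥ 1.72) ≈ 0.047
Since p ≈ 0.047 > α = 0.02, fail to reject H0; the evidence is not statistically significant.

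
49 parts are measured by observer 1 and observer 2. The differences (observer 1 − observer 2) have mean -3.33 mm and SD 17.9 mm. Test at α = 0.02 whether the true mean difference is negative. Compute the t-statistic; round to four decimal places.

H0: μ_d = 0; H1: μ_d < 0 (paired t-test on the differences, left-tailed).
t = d̄/(s_d/√n) = -3.33/(17.9/√49) = -1.3022
df = n − 1 = 48
p-value = P(T ≤ -1.3022) ≈ 0.100
Since p ≈ 0.100 > α = 0.02, fail to reject H0; the evidence is not statistically significant.

-1.3022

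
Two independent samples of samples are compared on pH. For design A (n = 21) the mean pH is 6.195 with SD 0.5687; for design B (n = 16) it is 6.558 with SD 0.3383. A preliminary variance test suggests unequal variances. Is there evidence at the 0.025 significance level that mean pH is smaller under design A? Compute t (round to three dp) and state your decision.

t = -2.417; reject H0

Let group 1 = design A, group 2 = design B. H0: μ_1 = μ_2; H1: μ_1 < μ_2 (Welch's two-sample t-test, left-tailed).
t = (x̄_1 − x̄_2)/√(s_1²/n_1 + s_2²/n_2) = (6.195 − 6.558)/√(0.5687²/21 + 0.3383²/16) = -2.417
Welch–Satterthwaite df ≈ 33.31
p-value = P(T ≤ -2.417) ≈ 0.011
Since p ≈ 0.011 < α = 0.025, reject H0; the data support H1.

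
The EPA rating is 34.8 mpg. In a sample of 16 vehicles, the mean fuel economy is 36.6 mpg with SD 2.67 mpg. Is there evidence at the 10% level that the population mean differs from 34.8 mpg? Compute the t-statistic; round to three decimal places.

2.697

H0: μ = 34.8; H1: μ ≠ 34.8 (one-sample t-test, two-sided).
t = (x̄ − μ₀)/(s/√n) = (36.6 − 34.8)/(2.67/√16) = 2.697
df = n − 1 = 15
Two-sided p-value ≈ 0.0166
Since p ≈ 0.0166 < α = 0.1, reject H0; the data support H1.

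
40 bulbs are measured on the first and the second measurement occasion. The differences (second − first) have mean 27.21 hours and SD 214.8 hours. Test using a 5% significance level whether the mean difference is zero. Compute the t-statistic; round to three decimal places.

0.801

H0: μ_d = 0; H1: μ_d ≠ 0 (paired t-test on the differences, two-sided).
t = d̄/(s_d/√n) = 27.21/(214.8/√40) = 0.801
df = n − 1 = 39
Two-sided p-value ≈ 0.4279
Since p ≈ 0.4279 > α = 0.05, fail to reject H0; the data do not provide sufficient evidence against H0.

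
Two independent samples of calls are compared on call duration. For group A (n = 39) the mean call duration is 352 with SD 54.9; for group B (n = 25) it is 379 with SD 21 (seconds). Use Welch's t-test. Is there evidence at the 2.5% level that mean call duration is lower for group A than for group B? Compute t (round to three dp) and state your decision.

Let group 1 = group A, group 2 = group B. H0: μ_1 = μ_2; H1: μ_1 < μ_2 (Welch's two-sample t-test, left-tailed).
t = (x̄_1 − x̄_2)/√(s_1²/n_1 + s_2²/n_2) = (352 − 379)/√(54.9²/39 + 21²/25) = -2.771
Welch–Satterthwaite df ≈ 52.96
p-value = P(T ≤ -2.771) ≈ 0.004
Since p ≈ 0.004 < α = 0.025, reject H0; the evidence is statistically significant.

t = -2.771; reject H0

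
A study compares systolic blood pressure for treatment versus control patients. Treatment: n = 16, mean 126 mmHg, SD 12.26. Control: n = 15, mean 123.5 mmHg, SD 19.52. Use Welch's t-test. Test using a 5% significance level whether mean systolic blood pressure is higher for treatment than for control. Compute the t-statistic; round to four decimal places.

0.4238

Let group 1 = treatment, group 2 = control. H0: μ_1 = μ_2; H1: μ_1 > μ_2 (Welch's two-sample t-test, right-tailed).
t = (x̄_1 − x̄_2)/√(s_1²/n_1 + s_2²/n_2) = (126 − 123.5)/√(12.26²/16 + 19.52²/15) = 0.4238
Welch–Satterthwaite df ≈ 23.30
p-value = P(T ≥ 0.4238) ≈ 0.3378
Since p ≈ 0.3378 > α = 0.05, fail to reject H0; the data do not provide sufficient evidence against H0.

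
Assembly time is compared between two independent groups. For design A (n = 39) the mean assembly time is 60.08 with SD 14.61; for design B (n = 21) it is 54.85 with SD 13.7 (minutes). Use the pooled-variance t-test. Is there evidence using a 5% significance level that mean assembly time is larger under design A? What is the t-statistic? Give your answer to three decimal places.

1.351

Let group 1 = design A, group 2 = design B. H0: μ_1 = μ_2; H1: μ_1 > μ_2 (two-sample pooled-variance t-test, right-tailed).
s_p² = [(39−1)·14.61² + (21−1)·13.7²]/(39+21−2) = 204.569
t = (60.08 − 54.85)/√[204.569·(1/39 + 1/21)] = 1.351
df = n₁ + n₂ − 2 = 58
p-value = P(T ≥ 1.351) ≈ 0.0910
Since p ≈ 0.0910 > α = 0.05, fail to reject H0; the data do not provide sufficient evidence against H0.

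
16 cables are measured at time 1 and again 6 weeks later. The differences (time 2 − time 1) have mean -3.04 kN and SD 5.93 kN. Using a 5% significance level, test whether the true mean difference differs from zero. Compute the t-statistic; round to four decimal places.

H0: μ_d = 0; H1: μ_d ≠ 0 (paired t-test on the differences, two-sided).
t = d̄/(s_d/√n) = -3.04/(5.93/√16) = -2.0506
df = n − 1 = 15
Two-sided p-value ≈ 0.0582
Since p ≈ 0.0582 > α = 0.05, fail to reject H0; the data do not provide sufficient evidence against H0.

-2.0506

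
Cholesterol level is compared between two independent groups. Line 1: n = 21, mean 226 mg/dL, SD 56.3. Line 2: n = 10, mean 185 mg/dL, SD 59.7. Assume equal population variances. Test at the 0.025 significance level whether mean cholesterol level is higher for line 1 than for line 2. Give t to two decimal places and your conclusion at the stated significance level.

t = 1.86; fail to reject H0

Let group 1 = line 1, group 2 = line 2. H0: μ_1 = μ_2; H1: μ_1 > μ_2 (two-sample pooled-variance t-test, right-tailed).
s_p² = [(21−1)·56.3² + (10−1)·59.7²]/(21+10−2) = 3292.09
t = (226 − 185)/√[3292.09·(1/21 + 1/10)] = 1.86
df = n₁ + n₂ − 2 = 29
p-value = P(T ≥ 1.86) ≈ 0.037
Since p ≈ 0.037 > α = 0.025, fail to reject H0; the data do not provide sufficient evidence against H0.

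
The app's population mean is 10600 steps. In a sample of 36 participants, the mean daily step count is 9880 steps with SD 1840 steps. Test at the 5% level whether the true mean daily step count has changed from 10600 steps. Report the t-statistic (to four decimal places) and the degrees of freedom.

H0: μ = 10600; H1: μ ≠ 10600 (one-sample t-test, two-sided).
t = (x̄ − μ₀)/(s/√n) = (9880 − 10600)/(1840/√36) = -2.3478
df = n − 1 = 35
Two-sided p-value ≈ 0.0247
Since p ≈ 0.0247 < α = 0.05, reject H0; the data support H1.

t = -2.3478, df = 35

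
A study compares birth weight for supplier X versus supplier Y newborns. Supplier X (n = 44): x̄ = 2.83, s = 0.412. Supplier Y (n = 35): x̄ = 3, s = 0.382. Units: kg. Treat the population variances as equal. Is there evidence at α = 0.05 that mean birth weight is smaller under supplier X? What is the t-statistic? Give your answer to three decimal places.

Let group 1 = supplier X, group 2 = supplier Y. H0: μ_1 = μ_2; H1: μ_1 < μ_2 (two-sample pooled-variance t-test, left-tailed).
s_p² = [(44−1)·0.412² + (35−1)·0.382²]/(44+35−2) = 0.159226
t = (2.83 − 3)/√[0.159226·(1/44 + 1/35)] = -1.881
df = n₁ + n₂ − 2 = 77
p-value = P(T ≤ -1.881) ≈ 0.0319
Since p ≈ 0.0319 < α = 0.05, reject H0; the data support H1.

-1.881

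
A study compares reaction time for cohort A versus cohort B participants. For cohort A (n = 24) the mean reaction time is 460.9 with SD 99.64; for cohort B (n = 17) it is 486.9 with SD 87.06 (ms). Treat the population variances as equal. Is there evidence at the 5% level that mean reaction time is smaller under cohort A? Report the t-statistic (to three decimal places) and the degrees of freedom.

t = -0.866, df = 39

Let group 1 = cohort A, group 2 = cohort B. H0: μ_1 = μ_2; H1: μ_1 < μ_2 (two-sample pooled-variance t-test, left-tailed).
s_p² = [(24−1)·99.64² + (17−1)·87.06²]/(24+17−2) = 8964.57
t = (460.9 − 486.9)/√[8964.57·(1/24 + 1/17)] = -0.866
df = n₁ + n₂ − 2 = 39
p-value = P(T ≤ -0.866) ≈ 0.196
Since p ≈ 0.196 > α = 0.05, fail to reject H0; the evidence is not statistically significant.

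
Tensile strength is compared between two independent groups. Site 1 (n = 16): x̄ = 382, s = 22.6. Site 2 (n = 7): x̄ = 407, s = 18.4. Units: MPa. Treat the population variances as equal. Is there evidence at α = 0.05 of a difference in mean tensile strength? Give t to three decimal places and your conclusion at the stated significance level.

Let group 1 = site 1, group 2 = site 2. H0: μ_1 = μ_2; H1: μ_1 ≠ μ_2 (two-sample pooled-variance t-test, two-sided).
s_p² = [(16−1)·22.6² + (7−1)·18.4²]/(16+7−2) = 461.56
t = (382 − 407)/√[461.56·(1/16 + 1/7)] = -2.568
df = n₁ + n₂ − 2 = 21
Two-sided p-value ≈ 0.0179
Since p ≈ 0.0179 < α = 0.05, reject H0; the evidence is statistically significant.

t = -2.568; reject H0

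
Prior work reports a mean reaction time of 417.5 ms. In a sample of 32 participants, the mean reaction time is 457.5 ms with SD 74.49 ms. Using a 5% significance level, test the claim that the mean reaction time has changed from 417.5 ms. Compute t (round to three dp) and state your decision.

t = 3.038; reject H0

H0: μ = 417.5; H1: μ ≠ 417.5 (one-sample t-test, two-sided).
t = (x̄ − μ₀)/(s/√n) = (457.5 − 417.5)/(74.49/√32) = 3.038
df = n − 1 = 31
Two-sided p-value ≈ 0.005
Since p ≈ 0.005 < α = 0.05, reject H0; the evidence is statistically significant.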